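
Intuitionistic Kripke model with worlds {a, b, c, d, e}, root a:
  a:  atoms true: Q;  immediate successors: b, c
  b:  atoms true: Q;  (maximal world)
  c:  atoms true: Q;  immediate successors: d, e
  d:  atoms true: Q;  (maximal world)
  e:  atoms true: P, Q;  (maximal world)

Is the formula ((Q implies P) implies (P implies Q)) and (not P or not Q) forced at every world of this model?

Not every world: a does not force ((Q implies P) implies (P implies Q)) and (not P or not Q).
a does not force ((Q implies P) implies (P implies Q)) and (not P or not Q) since a fails not P or not Q.

No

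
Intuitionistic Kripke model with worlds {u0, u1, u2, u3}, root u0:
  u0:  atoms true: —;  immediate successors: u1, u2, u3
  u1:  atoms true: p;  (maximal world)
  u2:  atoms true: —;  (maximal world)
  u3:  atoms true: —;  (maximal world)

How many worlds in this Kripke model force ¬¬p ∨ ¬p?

3

u0: does not force it — u0 ⊮ ¬¬p ∨ ¬p: neither disjunct is forced at u0.
u1: forces it.
u2: forces it.
u3: forces it.
Worlds forcing the formula: {u1, u2, u3}.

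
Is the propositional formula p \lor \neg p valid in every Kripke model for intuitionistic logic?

No

This is the law of excluded middle, which is not intuitionistically valid.
A Kripke countermodel: worlds a, b; order generated by a \le b; atoms true at each world — a:{}; b:{p}.
a \nVdash p \lor \neg p: neither disjunct is forced at a.
a lacks atom p, so a \nVdash p.
So the root a does not force the formula.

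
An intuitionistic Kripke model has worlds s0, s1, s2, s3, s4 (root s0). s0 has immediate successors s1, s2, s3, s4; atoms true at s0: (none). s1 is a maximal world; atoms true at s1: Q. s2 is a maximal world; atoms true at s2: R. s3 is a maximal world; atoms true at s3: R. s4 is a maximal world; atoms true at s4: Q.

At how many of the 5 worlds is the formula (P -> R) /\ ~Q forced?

2

s0: does not force it — s0 ||-/- (P -> R) /\ ~Q since s0 fails ~Q.
s1: does not force it — s1 ||-/- (P -> R) /\ ~Q since s1 fails ~Q.
s2: forces it.
s3: forces it.
s4: does not force it — s4 ||-/- (P -> R) /\ ~Q since s4 fails ~Q.
Worlds forcing the formula: {s2, s3}.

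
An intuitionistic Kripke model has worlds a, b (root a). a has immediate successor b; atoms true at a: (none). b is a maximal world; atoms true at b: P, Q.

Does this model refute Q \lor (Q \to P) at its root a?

No

a \Vdash Q \lor (Q \to P) via the disjunct Q \to P.
So the root a forces Q \lor (Q \to P); the model is not a countermodel.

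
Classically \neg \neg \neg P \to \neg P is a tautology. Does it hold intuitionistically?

This is triple-negation reduction, which is intuitionistically derivable.
Assume \neg \neg \neg P and suppose P. Then \neg \neg P (double-negation introduction), contradicting \neg \neg \neg P. So \neg P.

Yes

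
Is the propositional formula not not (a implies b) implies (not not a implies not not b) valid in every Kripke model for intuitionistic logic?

Yes

This is the distribution of double negation over implication, which is intuitionistically derivable.
Assume not not (a implies b) and not not a; suppose not b. Then a implies b would give not a (by contraposition), contradicting not not a; so not (a implies b), contradicting not not (a implies b). Hence not not b.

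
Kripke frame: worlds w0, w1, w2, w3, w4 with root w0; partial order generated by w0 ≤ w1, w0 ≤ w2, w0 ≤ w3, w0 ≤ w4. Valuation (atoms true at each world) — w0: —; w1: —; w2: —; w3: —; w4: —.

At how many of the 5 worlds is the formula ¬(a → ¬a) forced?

w0: does not force it — w0 ⊮ ¬(a → ¬a) since w0 is accessible from w0 and w0 ⊩ a → ¬a.
w1: does not force it.
w2: does not force it.
w3: does not force it.
w4: does not force it.
Worlds forcing the formula: { }.

0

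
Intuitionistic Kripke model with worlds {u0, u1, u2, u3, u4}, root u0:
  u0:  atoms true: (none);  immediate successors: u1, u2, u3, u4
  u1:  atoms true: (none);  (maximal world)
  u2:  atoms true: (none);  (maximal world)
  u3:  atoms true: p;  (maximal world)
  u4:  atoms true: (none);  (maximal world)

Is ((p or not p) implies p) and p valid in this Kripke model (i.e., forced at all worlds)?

No

Not every world: u0 does not force ((p or not p) implies p) and p.
u0 does not force ((p or not p) implies p) and p since u0 fails (p or not p) implies p.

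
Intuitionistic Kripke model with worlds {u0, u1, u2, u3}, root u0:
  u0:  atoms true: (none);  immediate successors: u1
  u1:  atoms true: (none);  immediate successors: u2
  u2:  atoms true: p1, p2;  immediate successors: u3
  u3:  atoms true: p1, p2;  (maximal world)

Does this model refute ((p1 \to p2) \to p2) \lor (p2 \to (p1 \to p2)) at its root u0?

No

u0 \Vdash ((p1 \to p2) \to p2) \lor (p2 \to (p1 \to p2)) via the disjunct p2 \to (p1 \to p2).
So the root u0 forces ((p1 \to p2) \to p2) \lor (p2 \to (p1 \to p2)); the model is not a countermodel.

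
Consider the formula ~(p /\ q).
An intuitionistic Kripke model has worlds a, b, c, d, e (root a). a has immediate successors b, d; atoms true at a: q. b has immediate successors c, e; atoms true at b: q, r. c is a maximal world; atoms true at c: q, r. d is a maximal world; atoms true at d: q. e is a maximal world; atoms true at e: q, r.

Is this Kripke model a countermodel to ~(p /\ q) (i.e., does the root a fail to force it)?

a ||- ~(p /\ q): no world accessible from a forces p /\ q.
So the root a forces ~(p /\ q); the model is not a countermodel.

No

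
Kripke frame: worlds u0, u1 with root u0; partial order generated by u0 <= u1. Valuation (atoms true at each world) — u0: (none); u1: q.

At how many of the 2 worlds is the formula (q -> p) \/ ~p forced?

2

u0: forces it.
u1: forces it.
Worlds forcing the formula: {u0, u1}.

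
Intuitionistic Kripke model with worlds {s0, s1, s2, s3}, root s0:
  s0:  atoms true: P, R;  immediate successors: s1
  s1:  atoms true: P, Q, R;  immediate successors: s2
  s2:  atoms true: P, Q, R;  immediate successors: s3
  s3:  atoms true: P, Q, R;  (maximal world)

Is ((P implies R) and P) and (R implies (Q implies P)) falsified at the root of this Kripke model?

No

s0 forces ((P implies R) and P) and (R implies (Q implies P)) since s0 forces both conjuncts.
So the root s0 forces ((P implies R) and P) and (R implies (Q implies P)); the model is not a countermodel.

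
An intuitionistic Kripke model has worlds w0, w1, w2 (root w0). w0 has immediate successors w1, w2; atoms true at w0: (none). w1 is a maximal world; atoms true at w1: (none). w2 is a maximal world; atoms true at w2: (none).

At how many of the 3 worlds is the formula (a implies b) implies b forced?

0

w0: does not force it — w0 does not force (a implies b) implies b: already at w0 itself, w0 forces a implies b but w0 does not force b.
w1: does not force it.
w2: does not force it.
Worlds forcing the formula: { }.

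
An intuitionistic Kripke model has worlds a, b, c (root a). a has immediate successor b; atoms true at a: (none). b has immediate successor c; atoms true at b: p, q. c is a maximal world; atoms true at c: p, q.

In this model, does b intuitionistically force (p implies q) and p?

Yes

b forces (p implies q) and p since b forces both conjuncts.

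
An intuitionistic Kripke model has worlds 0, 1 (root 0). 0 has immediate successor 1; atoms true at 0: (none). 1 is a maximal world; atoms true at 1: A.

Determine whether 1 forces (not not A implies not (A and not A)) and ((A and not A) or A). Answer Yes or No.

1 forces (not not A implies not (A and not A)) and ((A and not A) or A) since 1 forces both conjuncts.

Yes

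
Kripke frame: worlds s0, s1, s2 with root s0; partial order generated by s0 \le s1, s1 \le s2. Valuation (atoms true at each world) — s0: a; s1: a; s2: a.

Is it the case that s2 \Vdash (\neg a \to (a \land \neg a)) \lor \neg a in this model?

s2 \Vdash (\neg a \to (a \land \neg a)) \lor \neg a via the disjunct \neg a \to (a \land \neg a).

Yes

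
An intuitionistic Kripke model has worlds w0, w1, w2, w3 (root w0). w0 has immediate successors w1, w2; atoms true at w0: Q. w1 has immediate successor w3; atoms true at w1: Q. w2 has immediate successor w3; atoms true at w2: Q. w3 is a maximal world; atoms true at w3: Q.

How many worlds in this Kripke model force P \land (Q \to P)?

0

w0: does not force it — w0 \nVdash P \land (Q \to P) since w0 fails P.
w1: does not force it — w1 \nVdash P \land (Q \to P) since w1 fails P.
w2: does not force it.
w3: does not force it.
Worlds forcing the formula: { }.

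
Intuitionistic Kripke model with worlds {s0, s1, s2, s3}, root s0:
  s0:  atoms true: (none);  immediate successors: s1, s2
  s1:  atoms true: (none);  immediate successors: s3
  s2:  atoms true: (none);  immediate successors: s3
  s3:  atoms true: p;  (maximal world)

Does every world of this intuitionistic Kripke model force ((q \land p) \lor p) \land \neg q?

No

Not every world: s0 \nVdash ((q \land p) \lor p) \land \neg q.
s0 \nVdash ((q \land p) \lor p) \land \neg q since s0 fails (q \land p) \lor p.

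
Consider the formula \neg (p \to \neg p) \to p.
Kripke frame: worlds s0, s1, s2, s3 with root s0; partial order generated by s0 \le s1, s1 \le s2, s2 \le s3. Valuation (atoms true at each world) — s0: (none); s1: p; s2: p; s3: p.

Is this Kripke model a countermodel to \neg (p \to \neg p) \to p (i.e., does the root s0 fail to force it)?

Yes

s0 \nVdash \neg (p \to \neg p) \to p: already at s0 itself, s0 \Vdash \neg (p \to \neg p) but s0 \nVdash p.
s0 lacks atom p, so s0 \nVdash p.
So the root s0 does not force \neg (p \to \neg p) \to p; the model is a countermodel.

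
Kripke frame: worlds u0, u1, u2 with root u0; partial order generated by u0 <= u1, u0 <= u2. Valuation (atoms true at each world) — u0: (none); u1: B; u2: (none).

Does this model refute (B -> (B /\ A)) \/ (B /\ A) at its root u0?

u0 ||-/- (B -> (B /\ A)) \/ (B /\ A): neither disjunct is forced at u0.
u0 ||-/- B -> (B /\ A): at the accessible world u1, u1 ||- B but u1 ||-/- B /\ A.
u1 ||-/- B /\ A since u1 fails A.
So the root u0 does not force (B -> (B /\ A)) \/ (B /\ A); the model is a countermodel.

Yes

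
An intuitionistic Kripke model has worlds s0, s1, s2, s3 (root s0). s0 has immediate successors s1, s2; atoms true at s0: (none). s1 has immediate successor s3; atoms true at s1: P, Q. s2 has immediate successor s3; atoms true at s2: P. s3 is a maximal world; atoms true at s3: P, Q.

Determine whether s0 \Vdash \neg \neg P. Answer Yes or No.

Yes

s0 \Vdash \neg \neg P: no world accessible from s0 forces \neg P.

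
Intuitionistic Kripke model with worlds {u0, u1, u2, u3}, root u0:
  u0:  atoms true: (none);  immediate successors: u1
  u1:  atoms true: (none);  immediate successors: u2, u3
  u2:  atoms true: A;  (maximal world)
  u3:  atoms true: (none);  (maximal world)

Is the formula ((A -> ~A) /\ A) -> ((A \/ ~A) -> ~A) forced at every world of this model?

Yes

u0 ||- ((A -> ~A) /\ A) -> ((A \/ ~A) -> ~A) vacuously: no world accessible from u0 forces the antecedent (A -> ~A) /\ A.
Since the root u0 forces ((A -> ~A) /\ A) -> ((A \/ ~A) -> ~A) and forcing is persistent (monotone upward), every world forces it.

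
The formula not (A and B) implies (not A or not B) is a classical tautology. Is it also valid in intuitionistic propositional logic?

This is the constructively invalid direction of De Morgan's law for conjunction, which is not intuitionistically valid.
A Kripke countermodel: worlds 0, 1, 2; order generated by 0 <= 1, 0 <= 2; atoms true at each world — 0:{}; 1:{A}; 2:{B}.
0 does not force not (A and B) implies (not A or not B): already at 0 itself, 0 forces not (A and B) but 0 does not force not A or not B.
0 does not force not A or not B: neither disjunct is forced at 0.
0 does not force not A since 1 is accessible from 0 and 1 forces A.
So the root 0 does not force the formula.

No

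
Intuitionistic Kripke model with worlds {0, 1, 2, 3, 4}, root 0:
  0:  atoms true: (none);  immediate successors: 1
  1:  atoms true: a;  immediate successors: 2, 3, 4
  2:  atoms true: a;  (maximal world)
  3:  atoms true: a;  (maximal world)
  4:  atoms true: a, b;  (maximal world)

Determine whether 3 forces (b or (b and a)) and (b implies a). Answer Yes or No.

3 does not force (b or (b and a)) and (b implies a) since 3 fails b or (b and a).

No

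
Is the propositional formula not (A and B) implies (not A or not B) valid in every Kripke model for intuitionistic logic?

This is the constructively invalid direction of De Morgan's law for conjunction, which is not intuitionistically valid.
A Kripke countermodel: worlds a, b, c; order generated by a <= b, a <= c; atoms true at each world — a:{}; b:{A}; c:{B}.
a does not force not (A and B) implies (not A or not B): already at a itself, a forces not (A and B) but a does not force not A or not B.
a does not force not A or not B: neither disjunct is forced at a.
a does not force not A since b is accessible from a and b forces A.
So the root a does not force the formula.

No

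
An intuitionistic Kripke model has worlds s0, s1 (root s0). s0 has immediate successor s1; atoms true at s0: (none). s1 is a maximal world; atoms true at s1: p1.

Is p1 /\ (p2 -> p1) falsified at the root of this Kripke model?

s0 ||-/- p1 /\ (p2 -> p1) since s0 fails p1.
So the root s0 does not force p1 /\ (p2 -> p1); the model is a countermodel.

Yes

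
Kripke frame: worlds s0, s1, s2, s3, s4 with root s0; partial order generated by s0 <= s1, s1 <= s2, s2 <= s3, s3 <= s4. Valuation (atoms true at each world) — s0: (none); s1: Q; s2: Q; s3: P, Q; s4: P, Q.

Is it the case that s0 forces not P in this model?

No

s0 does not force not P since s3 is accessible from s0 and s3 forces P.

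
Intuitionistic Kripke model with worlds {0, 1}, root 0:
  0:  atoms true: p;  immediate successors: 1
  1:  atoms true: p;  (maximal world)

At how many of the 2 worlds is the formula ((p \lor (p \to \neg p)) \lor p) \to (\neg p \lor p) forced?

0: forces it.
1: forces it.
Worlds forcing the formula: {0, 1}.

2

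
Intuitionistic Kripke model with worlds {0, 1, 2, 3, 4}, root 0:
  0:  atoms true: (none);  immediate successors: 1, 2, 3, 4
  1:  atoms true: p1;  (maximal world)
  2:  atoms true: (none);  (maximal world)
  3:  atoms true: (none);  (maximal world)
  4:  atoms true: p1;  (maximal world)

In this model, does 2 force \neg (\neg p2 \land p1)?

Yes

2 \Vdash \neg (\neg p2 \land p1): no world accessible from 2 forces \neg p2 \land p1.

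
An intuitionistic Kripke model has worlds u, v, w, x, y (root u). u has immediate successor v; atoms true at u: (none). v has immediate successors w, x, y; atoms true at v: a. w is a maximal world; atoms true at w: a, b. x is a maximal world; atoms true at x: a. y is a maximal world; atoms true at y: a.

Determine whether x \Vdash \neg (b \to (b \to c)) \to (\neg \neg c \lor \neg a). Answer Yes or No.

x \Vdash \neg (b \to (b \to c)) \to (\neg \neg c \lor \neg a) vacuously: no world accessible from x forces the antecedent \neg (b \to (b \to c)).

Yes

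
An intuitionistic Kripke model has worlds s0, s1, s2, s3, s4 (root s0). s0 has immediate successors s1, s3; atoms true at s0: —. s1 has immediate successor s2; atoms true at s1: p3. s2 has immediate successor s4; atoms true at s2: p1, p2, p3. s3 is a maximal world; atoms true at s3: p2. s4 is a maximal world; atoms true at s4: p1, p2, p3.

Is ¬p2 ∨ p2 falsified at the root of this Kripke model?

s0 ⊮ ¬p2 ∨ p2: neither disjunct is forced at s0.
s0 ⊮ ¬p2 since s2 is accessible from s0 and s2 ⊩ p2.
So the root s0 does not force ¬p2 ∨ p2; the model is a countermodel.

Yes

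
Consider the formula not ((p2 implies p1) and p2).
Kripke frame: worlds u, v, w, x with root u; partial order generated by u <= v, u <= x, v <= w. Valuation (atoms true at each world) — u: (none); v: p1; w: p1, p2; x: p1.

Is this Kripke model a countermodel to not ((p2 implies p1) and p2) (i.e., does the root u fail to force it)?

Yes

u does not force not ((p2 implies p1) and p2) since w is accessible from u and w forces (p2 implies p1) and p2.
w forces (p2 implies p1) and p2 since w forces both conjuncts.
So the root u does not force not ((p2 implies p1) and p2); the model is a countermodel.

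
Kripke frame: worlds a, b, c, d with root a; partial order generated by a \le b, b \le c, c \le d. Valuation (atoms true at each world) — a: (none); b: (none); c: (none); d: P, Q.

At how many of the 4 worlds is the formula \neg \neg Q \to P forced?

1

a: does not force it — a \nVdash \neg \neg Q \to P: already at a itself, a \Vdash \neg \neg Q but a \nVdash P.
b: does not force it — b \nVdash \neg \neg Q \to P: already at b itself, b \Vdash \neg \neg Q but b \nVdash P.
c: does not force it.
d: forces it.
Worlds forcing the formula: {d}.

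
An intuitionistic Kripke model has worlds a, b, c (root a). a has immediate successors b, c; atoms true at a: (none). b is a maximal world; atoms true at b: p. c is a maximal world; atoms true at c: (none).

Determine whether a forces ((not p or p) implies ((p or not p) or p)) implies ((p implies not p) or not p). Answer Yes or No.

No

a does not force ((not p or p) implies ((p or not p) or p)) implies ((p implies not p) or not p): already at a itself, a forces (not p or p) implies ((p or not p) or p) but a does not force (p implies not p) or not p.
a does not force (p implies not p) or not p: neither disjunct is forced at a.
a does not force p implies not p: at the accessible world b, b forces p but b does not force not p.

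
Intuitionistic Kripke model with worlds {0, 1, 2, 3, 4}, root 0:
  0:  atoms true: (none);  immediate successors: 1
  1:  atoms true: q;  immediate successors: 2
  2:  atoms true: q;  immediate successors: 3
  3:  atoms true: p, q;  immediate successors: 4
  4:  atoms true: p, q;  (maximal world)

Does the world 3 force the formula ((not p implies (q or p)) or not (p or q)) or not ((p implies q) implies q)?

Yes

3 forces ((not p implies (q or p)) or not (p or q)) or not ((p implies q) implies q) via the disjunct (not p implies (q or p)) or not (p or q).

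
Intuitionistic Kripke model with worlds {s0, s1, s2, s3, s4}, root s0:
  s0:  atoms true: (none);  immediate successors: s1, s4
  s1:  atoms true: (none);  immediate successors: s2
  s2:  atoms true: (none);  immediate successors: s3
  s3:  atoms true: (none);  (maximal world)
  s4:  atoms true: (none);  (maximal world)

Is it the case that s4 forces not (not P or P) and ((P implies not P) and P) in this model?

No

s4 does not force not (not P or P) and ((P implies not P) and P) since s4 fails not (not P or P).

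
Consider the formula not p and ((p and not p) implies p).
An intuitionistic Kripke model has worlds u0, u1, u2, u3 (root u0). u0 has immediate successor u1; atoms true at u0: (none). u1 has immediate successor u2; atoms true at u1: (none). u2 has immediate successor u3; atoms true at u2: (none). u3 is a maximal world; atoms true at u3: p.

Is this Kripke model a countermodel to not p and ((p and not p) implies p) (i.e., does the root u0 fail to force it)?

u0 does not force not p and ((p and not p) implies p) since u0 fails not p.
So the root u0 does not force not p and ((p and not p) implies p); the model is a countermodel.

Yes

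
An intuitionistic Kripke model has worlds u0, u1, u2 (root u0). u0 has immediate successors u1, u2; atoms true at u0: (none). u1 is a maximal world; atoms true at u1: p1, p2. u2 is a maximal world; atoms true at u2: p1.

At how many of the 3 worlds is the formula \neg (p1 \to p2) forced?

u0: does not force it — u0 \nVdash \neg (p1 \to p2) since u1 is accessible from u0 and u1 \Vdash p1 \to p2.
u1: does not force it — u1 \nVdash \neg (p1 \to p2) since u1 is accessible from u1 and u1 \Vdash p1 \to p2.
u2: forces it.
Worlds forcing the formula: {u2}.

1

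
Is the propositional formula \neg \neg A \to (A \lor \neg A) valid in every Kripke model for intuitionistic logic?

No

This is a variant of double-negation elimination (deriving excluded middle from double negation), which is not intuitionistically valid.
A Kripke countermodel: worlds 0, 1; order generated by 0 \le 1; atoms true at each world — 0:{}; 1:{A}.
0 \nVdash \neg \neg A \to (A \lor \neg A): already at 0 itself, 0 \Vdash \neg \neg A but 0 \nVdash A \lor \neg A.
0 \nVdash A \lor \neg A: neither disjunct is forced at 0.
0 lacks atom A, so 0 \nVdash A.
So the root 0 does not force the formula.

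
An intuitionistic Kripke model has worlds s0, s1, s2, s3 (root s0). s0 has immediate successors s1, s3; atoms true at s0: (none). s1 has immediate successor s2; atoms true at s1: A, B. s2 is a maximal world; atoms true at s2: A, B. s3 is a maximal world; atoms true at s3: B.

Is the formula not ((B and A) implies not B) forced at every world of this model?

Not every world: s0 does not force not ((B and A) implies not B).
s0 does not force not ((B and A) implies not B) since s3 is accessible from s0 and s3 forces (B and A) implies not B.
s3 forces (B and A) implies not B vacuously: no world accessible from s3 forces the antecedent B and A.

No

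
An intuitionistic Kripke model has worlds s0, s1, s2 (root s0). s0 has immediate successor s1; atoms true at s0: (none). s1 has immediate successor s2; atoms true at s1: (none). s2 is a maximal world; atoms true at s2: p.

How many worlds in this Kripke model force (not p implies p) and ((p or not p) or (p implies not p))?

s0: does not force it — s0 does not force (not p implies p) and ((p or not p) or (p implies not p)) since s0 fails (p or not p) or (p implies not p).
s1: does not force it — s1 does not force (not p implies p) and ((p or not p) or (p implies not p)) since s1 fails (p or not p) or (p implies not p).
s2: forces it.
Worlds forcing the formula: {s2}.

1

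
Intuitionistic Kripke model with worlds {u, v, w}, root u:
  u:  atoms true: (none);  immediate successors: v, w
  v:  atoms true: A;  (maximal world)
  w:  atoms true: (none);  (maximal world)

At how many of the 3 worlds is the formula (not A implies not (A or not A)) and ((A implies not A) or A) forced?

1

u: does not force it — u does not force (not A implies not (A or not A)) and ((A implies not A) or A) since u fails not A implies not (A or not A).
v: forces it.
w: does not force it — w does not force (not A implies not (A or not A)) and ((A implies not A) or A) since w fails not A implies not (A or not A).
Worlds forcing the formula: {v}.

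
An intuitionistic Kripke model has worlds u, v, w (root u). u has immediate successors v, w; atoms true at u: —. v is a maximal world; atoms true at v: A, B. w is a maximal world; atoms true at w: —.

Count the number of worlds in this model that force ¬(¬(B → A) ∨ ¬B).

u: does not force it — u ⊮ ¬(¬(B → A) ∨ ¬B) since w is accessible from u and w ⊩ ¬(B → A) ∨ ¬B.
v: forces it.
w: does not force it — w ⊮ ¬(¬(B → A) ∨ ¬B) since w is accessible from w and w ⊩ ¬(B → A) ∨ ¬B.
Worlds forcing the formula: {v}.

1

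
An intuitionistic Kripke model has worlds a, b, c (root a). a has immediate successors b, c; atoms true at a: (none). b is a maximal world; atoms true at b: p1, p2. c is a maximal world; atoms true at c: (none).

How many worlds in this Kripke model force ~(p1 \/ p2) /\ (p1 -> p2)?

1

a: does not force it — a ||-/- ~(p1 \/ p2) /\ (p1 -> p2) since a fails ~(p1 \/ p2).
b: does not force it.
c: forces it.
Worlds forcing the formula: {c}.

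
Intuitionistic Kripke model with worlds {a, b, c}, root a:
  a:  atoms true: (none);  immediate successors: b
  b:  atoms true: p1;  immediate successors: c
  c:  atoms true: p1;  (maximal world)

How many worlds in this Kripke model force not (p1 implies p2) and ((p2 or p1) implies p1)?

3

a: forces it.
b: forces it.
c: forces it.
Worlds forcing the formula: {a, b, c}.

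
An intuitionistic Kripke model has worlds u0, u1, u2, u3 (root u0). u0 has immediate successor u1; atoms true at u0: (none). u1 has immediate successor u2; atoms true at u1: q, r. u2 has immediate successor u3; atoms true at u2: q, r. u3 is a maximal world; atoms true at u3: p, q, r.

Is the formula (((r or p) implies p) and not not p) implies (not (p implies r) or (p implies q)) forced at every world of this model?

Yes

u0 forces (((r or p) implies p) and not not p) implies (not (p implies r) or (p implies q)): every world accessible from u0 that forces ((r or p) implies p) and not not p (namely u3) also forces not (p implies r) or (p implies q).
Since the root u0 forces (((r or p) implies p) and not not p) implies (not (p implies r) or (p implies q)) and forcing is persistent (monotone upward), every world forces it.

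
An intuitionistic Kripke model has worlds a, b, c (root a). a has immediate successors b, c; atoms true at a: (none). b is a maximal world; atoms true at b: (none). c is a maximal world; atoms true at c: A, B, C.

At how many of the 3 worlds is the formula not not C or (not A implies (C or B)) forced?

1

a: does not force it — a does not force not not C or (not A implies (C or B)): neither disjunct is forced at a.
b: does not force it.
c: forces it.
Worlds forcing the formula: {c}.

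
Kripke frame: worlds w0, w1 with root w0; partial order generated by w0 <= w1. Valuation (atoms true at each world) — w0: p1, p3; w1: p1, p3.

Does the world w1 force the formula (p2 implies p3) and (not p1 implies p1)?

w1 forces (p2 implies p3) and (not p1 implies p1) since w1 forces both conjuncts.

Yes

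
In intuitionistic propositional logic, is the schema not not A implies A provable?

No

This is double-negation elimination, which is not intuitionistically valid.
A Kripke countermodel: worlds u, v; order generated by u <= v; atoms true at each world — u:{}; v:{A}.
u does not force not not A implies A: already at u itself, u forces not not A but u does not force A.
u lacks atom A, so u does not force A.
So the root u does not force the formula.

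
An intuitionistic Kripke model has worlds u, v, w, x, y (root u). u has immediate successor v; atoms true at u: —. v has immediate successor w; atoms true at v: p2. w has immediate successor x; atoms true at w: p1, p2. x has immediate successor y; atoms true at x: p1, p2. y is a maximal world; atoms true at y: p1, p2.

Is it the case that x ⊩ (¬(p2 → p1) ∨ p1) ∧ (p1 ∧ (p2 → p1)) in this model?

x ⊩ (¬(p2 → p1) ∨ p1) ∧ (p1 ∧ (p2 → p1)) since x forces both conjuncts.

Yes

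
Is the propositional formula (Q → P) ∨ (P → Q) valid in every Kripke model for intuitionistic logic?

This is the Gödel–Dummett linearity axiom, which is not intuitionistically valid.
A Kripke countermodel: worlds a, b, c; order generated by a ≤ b, a ≤ c; atoms true at each world — a:{}; b:{Q}; c:{P}.
a ⊮ (Q → P) ∨ (P → Q): neither disjunct is forced at a.
a ⊮ Q → P: at the accessible world b, b ⊩ Q but b ⊮ P.
b lacks atom P, so b ⊮ P.
So the root a does not force the formula.

No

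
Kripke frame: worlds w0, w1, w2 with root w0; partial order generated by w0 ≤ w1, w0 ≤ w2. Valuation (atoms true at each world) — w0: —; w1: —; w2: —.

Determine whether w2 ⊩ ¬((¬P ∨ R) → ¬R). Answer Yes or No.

w2 ⊮ ¬((¬P ∨ R) → ¬R) since w2 is accessible from w2 and w2 ⊩ (¬P ∨ R) → ¬R.
w2 ⊩ (¬P ∨ R) → ¬R: every world accessible from w2 that forces ¬P ∨ R (namely w2) also forces ¬R.

No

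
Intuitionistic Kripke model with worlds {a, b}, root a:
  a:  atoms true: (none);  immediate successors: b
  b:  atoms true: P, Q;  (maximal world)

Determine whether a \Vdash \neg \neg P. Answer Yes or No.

a \Vdash \neg \neg P: no world accessible from a forces \neg P.

Yes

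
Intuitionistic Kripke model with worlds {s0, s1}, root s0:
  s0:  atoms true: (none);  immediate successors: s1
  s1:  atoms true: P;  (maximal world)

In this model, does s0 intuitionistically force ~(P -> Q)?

s0 ||- ~(P -> Q): no world accessible from s0 forces P -> Q.

Yes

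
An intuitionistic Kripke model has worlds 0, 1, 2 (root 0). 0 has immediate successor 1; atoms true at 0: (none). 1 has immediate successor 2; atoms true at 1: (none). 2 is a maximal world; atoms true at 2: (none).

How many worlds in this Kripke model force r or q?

0: does not force it — 0 does not force r or q: neither disjunct is forced at 0.
1: does not force it.
2: does not force it.
Worlds forcing the formula: { }.

0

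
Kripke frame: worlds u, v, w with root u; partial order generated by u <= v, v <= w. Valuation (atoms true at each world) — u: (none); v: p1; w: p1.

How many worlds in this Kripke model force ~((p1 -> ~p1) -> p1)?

0

u: does not force it — u ||-/- ~((p1 -> ~p1) -> p1) since u is accessible from u and u ||- (p1 -> ~p1) -> p1.
v: does not force it.
w: does not force it.
Worlds forcing the formula: { }.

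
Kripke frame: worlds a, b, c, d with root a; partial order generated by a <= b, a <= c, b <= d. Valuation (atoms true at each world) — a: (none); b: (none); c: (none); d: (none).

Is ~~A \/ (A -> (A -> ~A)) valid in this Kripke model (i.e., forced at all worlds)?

Yes

a ||- ~~A \/ (A -> (A -> ~A)) via the disjunct A -> (A -> ~A).
Since the root a forces ~~A \/ (A -> (A -> ~A)) and forcing is persistent (monotone upward), every world forces it.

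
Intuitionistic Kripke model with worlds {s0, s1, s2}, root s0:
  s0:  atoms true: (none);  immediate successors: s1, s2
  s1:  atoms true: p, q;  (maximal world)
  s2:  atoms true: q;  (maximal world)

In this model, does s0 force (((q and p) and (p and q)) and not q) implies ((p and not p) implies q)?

s0 forces (((q and p) and (p and q)) and not q) implies ((p and not p) implies q) vacuously: no world accessible from s0 forces the antecedent ((q and p) and (p and q)) and not q.

Yes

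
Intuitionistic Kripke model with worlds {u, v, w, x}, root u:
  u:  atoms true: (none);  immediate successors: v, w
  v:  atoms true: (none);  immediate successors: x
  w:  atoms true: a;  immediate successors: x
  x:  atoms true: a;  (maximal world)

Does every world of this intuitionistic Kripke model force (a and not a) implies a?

Yes

u forces (a and not a) implies a vacuously: no world accessible from u forces the antecedent a and not a.
Since the root u forces (a and not a) implies a and forcing is persistent (monotone upward), every world forces it.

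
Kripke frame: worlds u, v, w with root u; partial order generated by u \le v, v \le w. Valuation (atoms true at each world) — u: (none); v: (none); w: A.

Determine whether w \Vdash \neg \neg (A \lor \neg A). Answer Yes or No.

Yes

w \Vdash \neg \neg (A \lor \neg A): no world accessible from w forces \neg (A \lor \neg A).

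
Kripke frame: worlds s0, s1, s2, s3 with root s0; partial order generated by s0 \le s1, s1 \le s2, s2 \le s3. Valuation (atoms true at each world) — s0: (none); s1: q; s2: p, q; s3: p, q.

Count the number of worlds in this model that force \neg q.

s0: does not force it — s0 \nVdash \neg q since s1 is accessible from s0 and s1 \Vdash q.
s1: does not force it — s1 \nVdash \neg q since s1 is accessible from s1 and s1 \Vdash q.
s2: does not force it — s2 \nVdash \neg q since s2 is accessible from s2 and s2 \Vdash q.
s3: does not force it.
Worlds forcing the formula: { }.

0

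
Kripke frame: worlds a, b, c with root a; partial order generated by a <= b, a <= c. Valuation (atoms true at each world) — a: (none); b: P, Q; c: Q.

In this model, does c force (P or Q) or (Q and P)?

c forces (P or Q) or (Q and P) via the disjunct P or Q.

Yes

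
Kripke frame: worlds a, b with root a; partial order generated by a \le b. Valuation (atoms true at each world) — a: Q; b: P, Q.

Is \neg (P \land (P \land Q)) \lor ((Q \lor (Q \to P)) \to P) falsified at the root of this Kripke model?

a \nVdash \neg (P \land (P \land Q)) \lor ((Q \lor (Q \to P)) \to P): neither disjunct is forced at a.
a \nVdash \neg (P \land (P \land Q)) since b is accessible from a and b \Vdash P \land (P \land Q).
b \Vdash P \land (P \land Q) since b forces both conjuncts.
So the root a does not force \neg (P \land (P \land Q)) \lor ((Q \lor (Q \to P)) \to P); the model is a countermodel.

Yes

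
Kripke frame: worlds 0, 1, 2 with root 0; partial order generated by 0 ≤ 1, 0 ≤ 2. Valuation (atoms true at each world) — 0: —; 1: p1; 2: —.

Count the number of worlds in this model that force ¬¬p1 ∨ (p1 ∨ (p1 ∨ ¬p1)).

0: does not force it — 0 ⊮ ¬¬p1 ∨ (p1 ∨ (p1 ∨ ¬p1)): neither disjunct is forced at 0.
1: forces it.
2: forces it.
Worlds forcing the formula: {1, 2}.

2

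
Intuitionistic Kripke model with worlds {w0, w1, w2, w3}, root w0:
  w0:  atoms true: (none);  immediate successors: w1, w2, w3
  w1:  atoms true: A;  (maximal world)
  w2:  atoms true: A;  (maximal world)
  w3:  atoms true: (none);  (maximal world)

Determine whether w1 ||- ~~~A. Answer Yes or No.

No

w1 ||-/- ~~~A since w1 is accessible from w1 and w1 ||- ~~A.
w1 ||- ~~A: no world accessible from w1 forces ~A.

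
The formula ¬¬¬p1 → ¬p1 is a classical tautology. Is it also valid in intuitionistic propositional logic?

This is triple-negation reduction, which is intuitionistically derivable.
Assume ¬¬¬p1 and suppose p1. Then ¬¬p1 (double-negation introduction), contradicting ¬¬¬p1. So ¬p1.

Yes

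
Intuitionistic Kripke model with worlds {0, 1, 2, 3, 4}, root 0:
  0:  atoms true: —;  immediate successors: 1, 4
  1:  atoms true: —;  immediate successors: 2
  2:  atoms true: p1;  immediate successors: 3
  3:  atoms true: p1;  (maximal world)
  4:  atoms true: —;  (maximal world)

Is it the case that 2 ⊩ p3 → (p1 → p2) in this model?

2 ⊩ p3 → (p1 → p2) vacuously: no world accessible from 2 forces the antecedent p3.

Yes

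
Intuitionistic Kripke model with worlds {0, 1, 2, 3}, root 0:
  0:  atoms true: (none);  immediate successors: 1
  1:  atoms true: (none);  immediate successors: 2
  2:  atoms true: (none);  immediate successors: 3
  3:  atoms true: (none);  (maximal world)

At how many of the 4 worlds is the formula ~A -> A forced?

0

0: does not force it — 0 ||-/- ~A -> A: already at 0 itself, 0 ||- ~A but 0 ||-/- A.
1: does not force it.
2: does not force it.
3: does not force it.
Worlds forcing the formula: { }.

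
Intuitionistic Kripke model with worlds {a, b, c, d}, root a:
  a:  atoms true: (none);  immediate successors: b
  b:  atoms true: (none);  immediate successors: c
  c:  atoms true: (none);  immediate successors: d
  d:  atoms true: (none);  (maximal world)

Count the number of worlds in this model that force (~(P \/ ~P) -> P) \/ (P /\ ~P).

a: forces it.
b: forces it.
c: forces it.
d: forces it.
Worlds forcing the formula: {a, b, c, d}.

4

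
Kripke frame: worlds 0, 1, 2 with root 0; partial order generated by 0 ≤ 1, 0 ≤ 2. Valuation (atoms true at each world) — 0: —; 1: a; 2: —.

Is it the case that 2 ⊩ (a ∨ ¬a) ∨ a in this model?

2 ⊩ (a ∨ ¬a) ∨ a via the disjunct a ∨ ¬a.

Yes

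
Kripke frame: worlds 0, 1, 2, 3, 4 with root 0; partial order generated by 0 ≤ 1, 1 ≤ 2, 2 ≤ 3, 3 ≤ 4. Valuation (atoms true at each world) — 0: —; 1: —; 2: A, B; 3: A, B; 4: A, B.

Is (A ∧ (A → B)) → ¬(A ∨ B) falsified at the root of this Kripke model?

0 ⊮ (A ∧ (A → B)) → ¬(A ∨ B): at the accessible world 2, 2 ⊩ A ∧ (A → B) but 2 ⊮ ¬(A ∨ B).
2 ⊮ ¬(A ∨ B) since 2 is accessible from 2 and 2 ⊩ A ∨ B.
2 ⊩ A ∨ B via the disjunct A.
So the root 0 does not force (A ∧ (A → B)) → ¬(A ∨ B); the model is a countermodel.

Yes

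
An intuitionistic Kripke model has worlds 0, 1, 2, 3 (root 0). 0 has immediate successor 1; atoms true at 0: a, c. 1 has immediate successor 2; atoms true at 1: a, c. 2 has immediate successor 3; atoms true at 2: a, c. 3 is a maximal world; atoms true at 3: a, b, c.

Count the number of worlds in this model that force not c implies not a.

0: forces it.
1: forces it.
2: forces it.
3: forces it.
Worlds forcing the formula: {0, 1, 2, 3}.

4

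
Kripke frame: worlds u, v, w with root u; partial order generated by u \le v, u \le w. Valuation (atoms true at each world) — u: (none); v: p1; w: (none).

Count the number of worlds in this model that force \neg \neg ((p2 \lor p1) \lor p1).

u: does not force it — u \nVdash \neg \neg ((p2 \lor p1) \lor p1) since w is accessible from u and w \Vdash \neg ((p2 \lor p1) \lor p1).
v: forces it.
w: does not force it — w \nVdash \neg \neg ((p2 \lor p1) \lor p1) since w is accessible from w and w \Vdash \neg ((p2 \lor p1) \lor p1).
Worlds forcing the formula: {v}.

1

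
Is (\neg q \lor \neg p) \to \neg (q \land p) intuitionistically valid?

Yes

This is a constructively valid De Morgan direction (disjunction of negations to negated conjunction), which is intuitionistically derivable.
If \neg q holds at a world then no accessible world forces q, hence none forces q \land p; likewise for \neg p.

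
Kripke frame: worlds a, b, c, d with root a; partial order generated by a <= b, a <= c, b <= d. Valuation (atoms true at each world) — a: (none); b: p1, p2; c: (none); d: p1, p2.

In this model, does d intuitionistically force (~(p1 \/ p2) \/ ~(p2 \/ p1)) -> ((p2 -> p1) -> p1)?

d ||- (~(p1 \/ p2) \/ ~(p2 \/ p1)) -> ((p2 -> p1) -> p1) vacuously: no world accessible from d forces the antecedent ~(p1 \/ p2) \/ ~(p2 \/ p1).

Yes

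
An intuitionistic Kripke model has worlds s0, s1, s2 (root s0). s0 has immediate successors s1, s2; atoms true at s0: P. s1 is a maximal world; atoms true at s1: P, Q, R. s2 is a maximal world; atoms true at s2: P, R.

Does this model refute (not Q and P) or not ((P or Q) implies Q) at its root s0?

Yes

s0 does not force (not Q and P) or not ((P or Q) implies Q): neither disjunct is forced at s0.
s0 does not force not Q and P since s0 fails not Q.
So the root s0 does not force (not Q and P) or not ((P or Q) implies Q); the model is a countermodel.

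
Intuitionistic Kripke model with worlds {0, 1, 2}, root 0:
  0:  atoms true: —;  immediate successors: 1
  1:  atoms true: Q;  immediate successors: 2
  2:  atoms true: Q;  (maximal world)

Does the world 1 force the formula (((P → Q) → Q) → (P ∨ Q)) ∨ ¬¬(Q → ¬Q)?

1 ⊩ (((P → Q) → Q) → (P ∨ Q)) ∨ ¬¬(Q → ¬Q) via the disjunct ((P → Q) → Q) → (P ∨ Q).

Yes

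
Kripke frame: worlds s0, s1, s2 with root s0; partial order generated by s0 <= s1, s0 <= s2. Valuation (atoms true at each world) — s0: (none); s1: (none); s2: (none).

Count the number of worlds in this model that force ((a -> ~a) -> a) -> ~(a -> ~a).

s0: forces it.
s1: forces it.
s2: forces it.
Worlds forcing the formula: {s0, s1, s2}.

3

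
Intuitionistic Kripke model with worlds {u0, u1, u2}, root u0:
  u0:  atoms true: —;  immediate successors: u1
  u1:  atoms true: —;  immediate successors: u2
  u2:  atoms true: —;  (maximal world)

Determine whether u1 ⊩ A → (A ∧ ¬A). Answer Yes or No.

Yes

u1 ⊩ A → (A ∧ ¬A) vacuously: no world accessible from u1 forces the antecedent A.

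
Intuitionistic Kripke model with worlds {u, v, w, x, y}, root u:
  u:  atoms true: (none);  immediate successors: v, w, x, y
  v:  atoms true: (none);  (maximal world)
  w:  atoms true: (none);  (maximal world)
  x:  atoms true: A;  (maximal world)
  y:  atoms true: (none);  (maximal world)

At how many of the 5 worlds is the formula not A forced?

3

u: does not force it — u does not force not A since x is accessible from u and x forces A.
v: forces it.
w: forces it.
x: does not force it.
y: forces it.
Worlds forcing the formula: {v, w, y}.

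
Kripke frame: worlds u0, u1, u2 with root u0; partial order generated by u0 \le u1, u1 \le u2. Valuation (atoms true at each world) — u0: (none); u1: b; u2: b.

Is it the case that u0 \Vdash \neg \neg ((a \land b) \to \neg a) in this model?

Yes

u0 \Vdash \neg \neg ((a \land b) \to \neg a): no world accessible from u0 forces \neg ((a \land b) \to \neg a).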